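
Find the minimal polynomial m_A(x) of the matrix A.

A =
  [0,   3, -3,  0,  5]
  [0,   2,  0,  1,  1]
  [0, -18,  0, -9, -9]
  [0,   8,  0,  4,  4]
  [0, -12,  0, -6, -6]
x^2

The characteristic polynomial is χ_A(x) = x^5, so the eigenvalues are known. The minimal polynomial is
  m_A(x) = Π_λ (x − λ)^{k_λ}
where k_λ is the size of the *largest* Jordan block for λ (equivalently, the smallest k with (A − λI)^k v = 0 for every generalised eigenvector v of λ).

  λ = 0: largest Jordan block has size 2, contributing (x − 0)^2

So m_A(x) = x^2 = x^2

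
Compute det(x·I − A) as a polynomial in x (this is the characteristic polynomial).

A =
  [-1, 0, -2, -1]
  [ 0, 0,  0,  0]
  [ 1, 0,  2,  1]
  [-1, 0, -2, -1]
x^4

Expanding det(x·I − A) (e.g. by cofactor expansion or by noting that A is similar to its Jordan form J, which has the same characteristic polynomial as A) gives
  χ_A(x) = x^4
which factors as x^4. The eigenvalues (with algebraic multiplicities) are λ = 0 with multiplicity 4.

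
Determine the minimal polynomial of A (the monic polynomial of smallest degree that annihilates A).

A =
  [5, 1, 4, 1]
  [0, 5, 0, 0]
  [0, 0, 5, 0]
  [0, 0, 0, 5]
x^2 - 10*x + 25

The characteristic polynomial is χ_A(x) = (x - 5)^4, so the eigenvalues are known. The minimal polynomial is
  m_A(x) = Π_λ (x − λ)^{k_λ}
where k_λ is the size of the *largest* Jordan block for λ (equivalently, the smallest k with (A − λI)^k v = 0 for every generalised eigenvector v of λ).

  λ = 5: largest Jordan block has size 2, contributing (x − 5)^2

So m_A(x) = (x - 5)^2 = x^2 - 10*x + 25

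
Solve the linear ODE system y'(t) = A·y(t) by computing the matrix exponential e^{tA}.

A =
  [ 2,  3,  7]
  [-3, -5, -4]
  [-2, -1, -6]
e^{tA} =
  [t^2*exp(-3*t) + 5*t*exp(-3*t) + exp(-3*t), t^2*exp(-3*t) + 3*t*exp(-3*t), t^2*exp(-3*t) + 7*t*exp(-3*t)]
  [-t^2*exp(-3*t)/2 - 3*t*exp(-3*t), -t^2*exp(-3*t)/2 - 2*t*exp(-3*t) + exp(-3*t), -t^2*exp(-3*t)/2 - 4*t*exp(-3*t)]
  [-t^2*exp(-3*t)/2 - 2*t*exp(-3*t), -t^2*exp(-3*t)/2 - t*exp(-3*t), -t^2*exp(-3*t)/2 - 3*t*exp(-3*t) + exp(-3*t)]

Strategy: write A = P · J · P⁻¹ where J is a Jordan canonical form, so e^{tA} = P · e^{tJ} · P⁻¹, and e^{tJ} can be computed block-by-block.

A has Jordan form
J =
  [-3,  1,  0]
  [ 0, -3,  1]
  [ 0,  0, -3]
(up to reordering of blocks).

Per-block formulas:
  For a 3×3 Jordan block J_3(-3): exp(t · J_3(-3)) = e^(-3t)·(I + t·N + (t^2/2)·N^2), where N is the 3×3 nilpotent shift.

After assembling e^{tJ} and conjugating by P, we get:

e^{tA} =
  [t^2*exp(-3*t) + 5*t*exp(-3*t) + exp(-3*t), t^2*exp(-3*t) + 3*t*exp(-3*t), t^2*exp(-3*t) + 7*t*exp(-3*t)]
  [-t^2*exp(-3*t)/2 - 3*t*exp(-3*t), -t^2*exp(-3*t)/2 - 2*t*exp(-3*t) + exp(-3*t), -t^2*exp(-3*t)/2 - 4*t*exp(-3*t)]
  [-t^2*exp(-3*t)/2 - 2*t*exp(-3*t), -t^2*exp(-3*t)/2 - t*exp(-3*t), -t^2*exp(-3*t)/2 - 3*t*exp(-3*t) + exp(-3*t)]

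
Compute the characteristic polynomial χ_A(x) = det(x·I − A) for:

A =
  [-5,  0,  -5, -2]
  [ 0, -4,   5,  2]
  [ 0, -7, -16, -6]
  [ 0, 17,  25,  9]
x^4 + 16*x^3 + 90*x^2 + 200*x + 125

Expanding det(x·I − A) (e.g. by cofactor expansion or by noting that A is similar to its Jordan form J, which has the same characteristic polynomial as A) gives
  χ_A(x) = x^4 + 16*x^3 + 90*x^2 + 200*x + 125
which factors as (x + 1)*(x + 5)^3. The eigenvalues (with algebraic multiplicities) are λ = -5 with multiplicity 3, λ = -1 with multiplicity 1.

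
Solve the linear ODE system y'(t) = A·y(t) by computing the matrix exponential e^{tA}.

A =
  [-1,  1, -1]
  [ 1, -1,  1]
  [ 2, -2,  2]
e^{tA} =
  [1 - t, t, -t]
  [t, 1 - t, t]
  [2*t, -2*t, 2*t + 1]

Strategy: write A = P · J · P⁻¹ where J is a Jordan canonical form, so e^{tA} = P · e^{tJ} · P⁻¹, and e^{tJ} can be computed block-by-block.

A has Jordan form
J =
  [0, 1, 0]
  [0, 0, 0]
  [0, 0, 0]
(up to reordering of blocks).

Per-block formulas:
  For a 2×2 Jordan block J_2(0): exp(t · J_2(0)) = e^(0t)·(I + t·N), where N is the 2×2 nilpotent shift.
  For a 1×1 block at λ = 0: exp(t · [0]) = [e^(0t)].

After assembling e^{tJ} and conjugating by P, we get:

e^{tA} =
  [1 - t, t, -t]
  [t, 1 - t, t]
  [2*t, -2*t, 2*t + 1]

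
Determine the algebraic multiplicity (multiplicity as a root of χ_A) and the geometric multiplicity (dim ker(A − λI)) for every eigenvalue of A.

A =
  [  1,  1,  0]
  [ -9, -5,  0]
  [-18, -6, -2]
λ = -2: alg = 3, geom = 2

Step 1 — factor the characteristic polynomial to read off the algebraic multiplicities:
  χ_A(x) = (x + 2)^3

Step 2 — compute geometric multiplicities via the rank-nullity identity g(λ) = n − rank(A − λI):
  rank(A − (-2)·I) = 1, so dim ker(A − (-2)·I) = n − 1 = 2

Summary:
  λ = -2: algebraic multiplicity = 3, geometric multiplicity = 2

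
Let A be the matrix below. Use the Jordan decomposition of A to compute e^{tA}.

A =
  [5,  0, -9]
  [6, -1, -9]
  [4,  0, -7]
e^{tA} =
  [6*t*exp(-t) + exp(-t), 0, -9*t*exp(-t)]
  [6*t*exp(-t), exp(-t), -9*t*exp(-t)]
  [4*t*exp(-t), 0, -6*t*exp(-t) + exp(-t)]

Strategy: write A = P · J · P⁻¹ where J is a Jordan canonical form, so e^{tA} = P · e^{tJ} · P⁻¹, and e^{tJ} can be computed block-by-block.

A has Jordan form
J =
  [-1,  1,  0]
  [ 0, -1,  0]
  [ 0,  0, -1]
(up to reordering of blocks).

Per-block formulas:
  For a 2×2 Jordan block J_2(-1): exp(t · J_2(-1)) = e^(-1t)·(I + t·N), where N is the 2×2 nilpotent shift.
  For a 1×1 block at λ = -1: exp(t · [-1]) = [e^(-1t)].

After assembling e^{tJ} and conjugating by P, we get:

e^{tA} =
  [6*t*exp(-t) + exp(-t), 0, -9*t*exp(-t)]
  [6*t*exp(-t), exp(-t), -9*t*exp(-t)]
  [4*t*exp(-t), 0, -6*t*exp(-t) + exp(-t)]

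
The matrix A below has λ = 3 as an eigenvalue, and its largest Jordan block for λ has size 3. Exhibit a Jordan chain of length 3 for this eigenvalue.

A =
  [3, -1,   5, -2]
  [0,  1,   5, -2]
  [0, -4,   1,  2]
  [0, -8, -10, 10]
A Jordan chain for λ = 3 of length 3:
v_1 = (-2, 0, 0, 0)ᵀ
v_2 = (-1, -2, -4, -8)ᵀ
v_3 = (0, 1, 0, 0)ᵀ

Let N = A − (3)·I. We want v_3 with N^3 v_3 = 0 but N^2 v_3 ≠ 0; then v_{j-1} := N · v_j for j = 3, …, 2.

Pick v_3 = (0, 1, 0, 0)ᵀ.
Then v_2 = N · v_3 = (-1, -2, -4, -8)ᵀ.
Then v_1 = N · v_2 = (-2, 0, 0, 0)ᵀ.

Sanity check: (A − (3)·I) v_1 = (0, 0, 0, 0)ᵀ = 0. ✓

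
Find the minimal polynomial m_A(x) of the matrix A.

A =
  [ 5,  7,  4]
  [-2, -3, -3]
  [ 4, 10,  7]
x^3 - 9*x^2 + 27*x - 27

The characteristic polynomial is χ_A(x) = (x - 3)^3, so the eigenvalues are known. The minimal polynomial is
  m_A(x) = Π_λ (x − λ)^{k_λ}
where k_λ is the size of the *largest* Jordan block for λ (equivalently, the smallest k with (A − λI)^k v = 0 for every generalised eigenvector v of λ).

  λ = 3: largest Jordan block has size 3, contributing (x − 3)^3

So m_A(x) = (x - 3)^3 = x^3 - 9*x^2 + 27*x - 27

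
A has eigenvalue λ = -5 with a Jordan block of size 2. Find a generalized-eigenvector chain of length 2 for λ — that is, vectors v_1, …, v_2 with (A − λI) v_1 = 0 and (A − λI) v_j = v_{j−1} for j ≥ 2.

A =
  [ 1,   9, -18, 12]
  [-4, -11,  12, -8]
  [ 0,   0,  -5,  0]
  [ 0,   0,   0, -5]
A Jordan chain for λ = -5 of length 2:
v_1 = (6, -4, 0, 0)ᵀ
v_2 = (1, 0, 0, 0)ᵀ

Let N = A − (-5)·I. We want v_2 with N^2 v_2 = 0 but N^1 v_2 ≠ 0; then v_{j-1} := N · v_j for j = 2, …, 2.

Pick v_2 = (1, 0, 0, 0)ᵀ.
Then v_1 = N · v_2 = (6, -4, 0, 0)ᵀ.

Sanity check: (A − (-5)·I) v_1 = (0, 0, 0, 0)ᵀ = 0. ✓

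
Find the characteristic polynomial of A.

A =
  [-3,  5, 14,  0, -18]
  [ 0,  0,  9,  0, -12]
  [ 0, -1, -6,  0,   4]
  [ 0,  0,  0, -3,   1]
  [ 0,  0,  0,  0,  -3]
x^5 + 15*x^4 + 90*x^3 + 270*x^2 + 405*x + 243

Expanding det(x·I − A) (e.g. by cofactor expansion or by noting that A is similar to its Jordan form J, which has the same characteristic polynomial as A) gives
  χ_A(x) = x^5 + 15*x^4 + 90*x^3 + 270*x^2 + 405*x + 243
which factors as (x + 3)^5. The eigenvalues (with algebraic multiplicities) are λ = -3 with multiplicity 5.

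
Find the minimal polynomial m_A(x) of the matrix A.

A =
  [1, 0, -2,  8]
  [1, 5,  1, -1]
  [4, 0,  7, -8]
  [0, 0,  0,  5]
x^3 - 13*x^2 + 55*x - 75

The characteristic polynomial is χ_A(x) = (x - 5)^3*(x - 3), so the eigenvalues are known. The minimal polynomial is
  m_A(x) = Π_λ (x − λ)^{k_λ}
where k_λ is the size of the *largest* Jordan block for λ (equivalently, the smallest k with (A − λI)^k v = 0 for every generalised eigenvector v of λ).

  λ = 3: largest Jordan block has size 1, contributing (x − 3)
  λ = 5: largest Jordan block has size 2, contributing (x − 5)^2

So m_A(x) = (x - 5)^2*(x - 3) = x^3 - 13*x^2 + 55*x - 75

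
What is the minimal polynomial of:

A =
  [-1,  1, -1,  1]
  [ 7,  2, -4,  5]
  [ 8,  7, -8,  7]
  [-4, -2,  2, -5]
x^3 + 9*x^2 + 27*x + 27

The characteristic polynomial is χ_A(x) = (x + 3)^4, so the eigenvalues are known. The minimal polynomial is
  m_A(x) = Π_λ (x − λ)^{k_λ}
where k_λ is the size of the *largest* Jordan block for λ (equivalently, the smallest k with (A − λI)^k v = 0 for every generalised eigenvector v of λ).

  λ = -3: largest Jordan block has size 3, contributing (x + 3)^3

So m_A(x) = (x + 3)^3 = x^3 + 9*x^2 + 27*x + 27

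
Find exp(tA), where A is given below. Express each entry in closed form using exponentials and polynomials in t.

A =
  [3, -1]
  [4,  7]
e^{tA} =
  [-2*t*exp(5*t) + exp(5*t), -t*exp(5*t)]
  [4*t*exp(5*t), 2*t*exp(5*t) + exp(5*t)]

Strategy: write A = P · J · P⁻¹ where J is a Jordan canonical form, so e^{tA} = P · e^{tJ} · P⁻¹, and e^{tJ} can be computed block-by-block.

A has Jordan form
J =
  [5, 1]
  [0, 5]
(up to reordering of blocks).

Per-block formulas:
  For a 2×2 Jordan block J_2(5): exp(t · J_2(5)) = e^(5t)·(I + t·N), where N is the 2×2 nilpotent shift.

After assembling e^{tJ} and conjugating by P, we get:

e^{tA} =
  [-2*t*exp(5*t) + exp(5*t), -t*exp(5*t)]
  [4*t*exp(5*t), 2*t*exp(5*t) + exp(5*t)]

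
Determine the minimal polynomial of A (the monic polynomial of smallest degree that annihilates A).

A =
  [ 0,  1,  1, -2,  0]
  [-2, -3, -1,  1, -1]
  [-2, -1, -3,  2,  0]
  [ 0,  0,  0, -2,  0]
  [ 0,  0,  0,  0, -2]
x^3 + 6*x^2 + 12*x + 8

The characteristic polynomial is χ_A(x) = (x + 2)^5, so the eigenvalues are known. The minimal polynomial is
  m_A(x) = Π_λ (x − λ)^{k_λ}
where k_λ is the size of the *largest* Jordan block for λ (equivalently, the smallest k with (A − λI)^k v = 0 for every generalised eigenvector v of λ).

  λ = -2: largest Jordan block has size 3, contributing (x + 2)^3

So m_A(x) = (x + 2)^3 = x^3 + 6*x^2 + 12*x + 8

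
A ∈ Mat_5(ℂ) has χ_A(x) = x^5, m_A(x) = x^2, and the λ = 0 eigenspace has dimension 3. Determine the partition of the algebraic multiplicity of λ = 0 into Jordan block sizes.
Block sizes for λ = 0: [2, 2, 1]

Step 1 — from the characteristic polynomial, algebraic multiplicity of λ = 0 is 5. From dim ker(A − (0)·I) = 3, there are exactly 3 Jordan blocks for λ = 0.
Step 2 — from the minimal polynomial, the factor (x − 0)^2 tells us the largest block for λ = 0 has size 2.
Step 3 — with total size 5, 3 blocks, and largest block 2, the block sizes (in nonincreasing order) are [2, 2, 1].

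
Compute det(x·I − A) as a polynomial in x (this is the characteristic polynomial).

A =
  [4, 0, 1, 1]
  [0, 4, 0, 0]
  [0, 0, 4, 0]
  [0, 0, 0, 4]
x^4 - 16*x^3 + 96*x^2 - 256*x + 256

Expanding det(x·I − A) (e.g. by cofactor expansion or by noting that A is similar to its Jordan form J, which has the same characteristic polynomial as A) gives
  χ_A(x) = x^4 - 16*x^3 + 96*x^2 - 256*x + 256
which factors as (x - 4)^4. The eigenvalues (with algebraic multiplicities) are λ = 4 with multiplicity 4.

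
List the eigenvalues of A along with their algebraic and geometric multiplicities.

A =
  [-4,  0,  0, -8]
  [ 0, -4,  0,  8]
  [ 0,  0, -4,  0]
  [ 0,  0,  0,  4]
λ = -4: alg = 3, geom = 3; λ = 4: alg = 1, geom = 1

Step 1 — factor the characteristic polynomial to read off the algebraic multiplicities:
  χ_A(x) = (x - 4)*(x + 4)^3

Step 2 — compute geometric multiplicities via the rank-nullity identity g(λ) = n − rank(A − λI):
  rank(A − (-4)·I) = 1, so dim ker(A − (-4)·I) = n − 1 = 3
  rank(A − (4)·I) = 3, so dim ker(A − (4)·I) = n − 3 = 1

Summary:
  λ = -4: algebraic multiplicity = 3, geometric multiplicity = 3
  λ = 4: algebraic multiplicity = 1, geometric multiplicity = 1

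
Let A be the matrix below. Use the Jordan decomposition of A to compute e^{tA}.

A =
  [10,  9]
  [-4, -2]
e^{tA} =
  [6*t*exp(4*t) + exp(4*t), 9*t*exp(4*t)]
  [-4*t*exp(4*t), -6*t*exp(4*t) + exp(4*t)]

Strategy: write A = P · J · P⁻¹ where J is a Jordan canonical form, so e^{tA} = P · e^{tJ} · P⁻¹, and e^{tJ} can be computed block-by-block.

A has Jordan form
J =
  [4, 1]
  [0, 4]
(up to reordering of blocks).

Per-block formulas:
  For a 2×2 Jordan block J_2(4): exp(t · J_2(4)) = e^(4t)·(I + t·N), where N is the 2×2 nilpotent shift.

After assembling e^{tJ} and conjugating by P, we get:

e^{tA} =
  [6*t*exp(4*t) + exp(4*t), 9*t*exp(4*t)]
  [-4*t*exp(4*t), -6*t*exp(4*t) + exp(4*t)]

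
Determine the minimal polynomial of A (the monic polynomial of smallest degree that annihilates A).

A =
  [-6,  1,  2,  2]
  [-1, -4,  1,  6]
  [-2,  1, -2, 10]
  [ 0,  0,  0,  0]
x^4 + 12*x^3 + 48*x^2 + 64*x

The characteristic polynomial is χ_A(x) = x*(x + 4)^3, so the eigenvalues are known. The minimal polynomial is
  m_A(x) = Π_λ (x − λ)^{k_λ}
where k_λ is the size of the *largest* Jordan block for λ (equivalently, the smallest k with (A − λI)^k v = 0 for every generalised eigenvector v of λ).

  λ = -4: largest Jordan block has size 3, contributing (x + 4)^3
  λ = 0: largest Jordan block has size 1, contributing (x − 0)

So m_A(x) = x*(x + 4)^3 = x^4 + 12*x^3 + 48*x^2 + 64*x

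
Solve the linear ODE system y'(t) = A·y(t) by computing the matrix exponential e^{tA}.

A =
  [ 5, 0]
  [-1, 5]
e^{tA} =
  [exp(5*t), 0]
  [-t*exp(5*t), exp(5*t)]

Strategy: write A = P · J · P⁻¹ where J is a Jordan canonical form, so e^{tA} = P · e^{tJ} · P⁻¹, and e^{tJ} can be computed block-by-block.

A has Jordan form
J =
  [5, 1]
  [0, 5]
(up to reordering of blocks).

Per-block formulas:
  For a 2×2 Jordan block J_2(5): exp(t · J_2(5)) = e^(5t)·(I + t·N), where N is the 2×2 nilpotent shift.

After assembling e^{tJ} and conjugating by P, we get:

e^{tA} =
  [exp(5*t), 0]
  [-t*exp(5*t), exp(5*t)]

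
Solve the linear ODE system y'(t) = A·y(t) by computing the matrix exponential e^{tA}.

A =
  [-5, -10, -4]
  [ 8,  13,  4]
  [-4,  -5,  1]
e^{tA} =
  [-8*t*exp(3*t) + exp(3*t), -10*t*exp(3*t), -4*t*exp(3*t)]
  [8*t*exp(3*t), 10*t*exp(3*t) + exp(3*t), 4*t*exp(3*t)]
  [-4*t*exp(3*t), -5*t*exp(3*t), -2*t*exp(3*t) + exp(3*t)]

Strategy: write A = P · J · P⁻¹ where J is a Jordan canonical form, so e^{tA} = P · e^{tJ} · P⁻¹, and e^{tJ} can be computed block-by-block.

A has Jordan form
J =
  [3, 1, 0]
  [0, 3, 0]
  [0, 0, 3]
(up to reordering of blocks).

Per-block formulas:
  For a 1×1 block at λ = 3: exp(t · [3]) = [e^(3t)].
  For a 2×2 Jordan block J_2(3): exp(t · J_2(3)) = e^(3t)·(I + t·N), where N is the 2×2 nilpotent shift.

After assembling e^{tJ} and conjugating by P, we get:

e^{tA} =
  [-8*t*exp(3*t) + exp(3*t), -10*t*exp(3*t), -4*t*exp(3*t)]
  [8*t*exp(3*t), 10*t*exp(3*t) + exp(3*t), 4*t*exp(3*t)]
  [-4*t*exp(3*t), -5*t*exp(3*t), -2*t*exp(3*t) + exp(3*t)]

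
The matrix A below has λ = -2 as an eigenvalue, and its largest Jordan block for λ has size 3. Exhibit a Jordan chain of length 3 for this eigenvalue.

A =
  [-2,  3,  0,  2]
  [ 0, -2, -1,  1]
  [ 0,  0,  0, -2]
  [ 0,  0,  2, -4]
A Jordan chain for λ = -2 of length 3:
v_1 = (1, 0, 0, 0)ᵀ
v_2 = (0, -1, 2, 2)ᵀ
v_3 = (0, 0, 1, 0)ᵀ

Let N = A − (-2)·I. We want v_3 with N^3 v_3 = 0 but N^2 v_3 ≠ 0; then v_{j-1} := N · v_j for j = 3, …, 2.

Pick v_3 = (0, 0, 1, 0)ᵀ.
Then v_2 = N · v_3 = (0, -1, 2, 2)ᵀ.
Then v_1 = N · v_2 = (1, 0, 0, 0)ᵀ.

Sanity check: (A − (-2)·I) v_1 = (0, 0, 0, 0)ᵀ = 0. ✓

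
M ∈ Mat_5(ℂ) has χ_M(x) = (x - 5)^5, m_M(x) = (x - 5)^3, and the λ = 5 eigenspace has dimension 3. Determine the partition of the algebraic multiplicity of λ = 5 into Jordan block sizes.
Block sizes for λ = 5: [3, 1, 1]

Step 1 — from the characteristic polynomial, algebraic multiplicity of λ = 5 is 5. From dim ker(M − (5)·I) = 3, there are exactly 3 Jordan blocks for λ = 5.
Step 2 — from the minimal polynomial, the factor (x − 5)^3 tells us the largest block for λ = 5 has size 3.
Step 3 — with total size 5, 3 blocks, and largest block 3, the block sizes (in nonincreasing order) are [3, 1, 1].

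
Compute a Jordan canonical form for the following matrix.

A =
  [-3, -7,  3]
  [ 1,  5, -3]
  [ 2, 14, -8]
J_2(-2) ⊕ J_1(-2)

The characteristic polynomial is
  det(x·I − A) = x^3 + 6*x^2 + 12*x + 8 = (x + 2)^3

Eigenvalues and multiplicities (the geometric multiplicity of λ is n − rank(A − λI), which equals the number of Jordan blocks for λ):
  λ = -2: algebraic multiplicity = 3, geometric multiplicity = 2

Determining the block sizes for each eigenvalue:
  λ = -2: 2 blocks summing to 3 forces exactly one block of size 2 and the rest size 1 → block sizes [2, 1]

Assembling the blocks gives a Jordan form
J =
  [-2,  1,  0]
  [ 0, -2,  0]
  [ 0,  0, -2]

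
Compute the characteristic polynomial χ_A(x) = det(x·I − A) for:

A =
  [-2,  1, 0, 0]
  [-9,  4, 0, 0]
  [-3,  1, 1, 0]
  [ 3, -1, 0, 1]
x^4 - 4*x^3 + 6*x^2 - 4*x + 1

Expanding det(x·I − A) (e.g. by cofactor expansion or by noting that A is similar to its Jordan form J, which has the same characteristic polynomial as A) gives
  χ_A(x) = x^4 - 4*x^3 + 6*x^2 - 4*x + 1
which factors as (x - 1)^4. The eigenvalues (with algebraic multiplicities) are λ = 1 with multiplicity 4.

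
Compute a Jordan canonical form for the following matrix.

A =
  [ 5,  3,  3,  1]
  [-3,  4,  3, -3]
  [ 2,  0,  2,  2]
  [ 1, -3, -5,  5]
J_3(4) ⊕ J_1(4)

The characteristic polynomial is
  det(x·I − A) = x^4 - 16*x^3 + 96*x^2 - 256*x + 256 = (x - 4)^4

Eigenvalues and multiplicities (the geometric multiplicity of λ is n − rank(A − λI), which equals the number of Jordan blocks for λ):
  λ = 4: algebraic multiplicity = 4, geometric multiplicity = 2

Determining the block sizes for each eigenvalue:
  λ = 4: with am = 4 and gm = 2, the partition is not yet determined (e.g. several partitions of 4 into 2 parts exist). Let N = A − (4)·I. Computing rank(N^1) = 2, rank(N^2) = 1, rank(N^3) = 0; the number of blocks of size ≥ j is rank(N^{j−1}) − rank(N^j), giving [2, 1, 1]. So we have 1 block(s) of size 3, 1 block(s) of size 1 → block sizes [3, 1]

Assembling the blocks gives a Jordan form
J =
  [4, 1, 0, 0]
  [0, 4, 1, 0]
  [0, 0, 4, 0]
  [0, 0, 0, 4]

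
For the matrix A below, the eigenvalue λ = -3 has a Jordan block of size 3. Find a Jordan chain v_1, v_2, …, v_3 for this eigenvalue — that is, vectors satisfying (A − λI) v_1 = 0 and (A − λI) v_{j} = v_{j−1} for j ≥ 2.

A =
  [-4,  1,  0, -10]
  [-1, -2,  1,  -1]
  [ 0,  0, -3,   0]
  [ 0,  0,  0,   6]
A Jordan chain for λ = -3 of length 3:
v_1 = (1, 1, 0, 0)ᵀ
v_2 = (0, 1, 0, 0)ᵀ
v_3 = (0, 0, 1, 0)ᵀ

Let N = A − (-3)·I. We want v_3 with N^3 v_3 = 0 but N^2 v_3 ≠ 0; then v_{j-1} := N · v_j for j = 3, …, 2.

Pick v_3 = (0, 0, 1, 0)ᵀ.
Then v_2 = N · v_3 = (0, 1, 0, 0)ᵀ.
Then v_1 = N · v_2 = (1, 1, 0, 0)ᵀ.

Sanity check: (A − (-3)·I) v_1 = (0, 0, 0, 0)ᵀ = 0. ✓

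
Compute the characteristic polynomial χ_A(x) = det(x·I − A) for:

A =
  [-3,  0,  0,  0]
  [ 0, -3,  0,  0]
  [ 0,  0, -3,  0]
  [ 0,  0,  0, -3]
x^4 + 12*x^3 + 54*x^2 + 108*x + 81

Expanding det(x·I − A) (e.g. by cofactor expansion or by noting that A is similar to its Jordan form J, which has the same characteristic polynomial as A) gives
  χ_A(x) = x^4 + 12*x^3 + 54*x^2 + 108*x + 81
which factors as (x + 3)^4. The eigenvalues (with algebraic multiplicities) are λ = -3 with multiplicity 4.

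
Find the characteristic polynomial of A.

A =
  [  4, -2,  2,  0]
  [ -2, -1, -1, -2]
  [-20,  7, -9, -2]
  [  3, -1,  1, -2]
x^4 + 8*x^3 + 24*x^2 + 32*x + 16

Expanding det(x·I − A) (e.g. by cofactor expansion or by noting that A is similar to its Jordan form J, which has the same characteristic polynomial as A) gives
  χ_A(x) = x^4 + 8*x^3 + 24*x^2 + 32*x + 16
which factors as (x + 2)^4. The eigenvalues (with algebraic multiplicities) are λ = -2 with multiplicity 4.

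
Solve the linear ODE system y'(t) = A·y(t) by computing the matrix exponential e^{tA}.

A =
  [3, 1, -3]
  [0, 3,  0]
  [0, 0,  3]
e^{tA} =
  [exp(3*t), t*exp(3*t), -3*t*exp(3*t)]
  [0, exp(3*t), 0]
  [0, 0, exp(3*t)]

Strategy: write A = P · J · P⁻¹ where J is a Jordan canonical form, so e^{tA} = P · e^{tJ} · P⁻¹, and e^{tJ} can be computed block-by-block.

A has Jordan form
J =
  [3, 1, 0]
  [0, 3, 0]
  [0, 0, 3]
(up to reordering of blocks).

Per-block formulas:
  For a 2×2 Jordan block J_2(3): exp(t · J_2(3)) = e^(3t)·(I + t·N), where N is the 2×2 nilpotent shift.
  For a 1×1 block at λ = 3: exp(t · [3]) = [e^(3t)].

After assembling e^{tJ} and conjugating by P, we get:

e^{tA} =
  [exp(3*t), t*exp(3*t), -3*t*exp(3*t)]
  [0, exp(3*t), 0]
  [0, 0, exp(3*t)]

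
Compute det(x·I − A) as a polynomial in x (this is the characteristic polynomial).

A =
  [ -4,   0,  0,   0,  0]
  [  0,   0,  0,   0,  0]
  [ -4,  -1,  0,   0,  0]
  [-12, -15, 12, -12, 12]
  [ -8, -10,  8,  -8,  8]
x^5 + 8*x^4 + 16*x^3

Expanding det(x·I − A) (e.g. by cofactor expansion or by noting that A is similar to its Jordan form J, which has the same characteristic polynomial as A) gives
  χ_A(x) = x^5 + 8*x^4 + 16*x^3
which factors as x^3*(x + 4)^2. The eigenvalues (with algebraic multiplicities) are λ = -4 with multiplicity 2, λ = 0 with multiplicity 3.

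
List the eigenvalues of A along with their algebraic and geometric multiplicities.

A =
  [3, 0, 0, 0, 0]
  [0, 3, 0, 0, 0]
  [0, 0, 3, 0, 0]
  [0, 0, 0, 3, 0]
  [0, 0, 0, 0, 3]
λ = 3: alg = 5, geom = 5

Step 1 — factor the characteristic polynomial to read off the algebraic multiplicities:
  χ_A(x) = (x - 3)^5

Step 2 — compute geometric multiplicities via the rank-nullity identity g(λ) = n − rank(A − λI):
  rank(A − (3)·I) = 0, so dim ker(A − (3)·I) = n − 0 = 5

Summary:
  λ = 3: algebraic multiplicity = 5, geometric multiplicity = 5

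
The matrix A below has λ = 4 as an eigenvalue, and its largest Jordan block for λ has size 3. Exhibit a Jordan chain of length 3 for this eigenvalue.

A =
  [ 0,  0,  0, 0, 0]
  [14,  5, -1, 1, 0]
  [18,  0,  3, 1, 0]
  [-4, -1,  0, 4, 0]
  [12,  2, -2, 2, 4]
A Jordan chain for λ = 4 of length 3:
v_1 = (0, 0, -1, -1, 0)ᵀ
v_2 = (0, 1, 0, -1, 2)ᵀ
v_3 = (0, 1, 0, 0, 0)ᵀ

Let N = A − (4)·I. We want v_3 with N^3 v_3 = 0 but N^2 v_3 ≠ 0; then v_{j-1} := N · v_j for j = 3, …, 2.

Pick v_3 = (0, 1, 0, 0, 0)ᵀ.
Then v_2 = N · v_3 = (0, 1, 0, -1, 2)ᵀ.
Then v_1 = N · v_2 = (0, 0, -1, -1, 0)ᵀ.

Sanity check: (A − (4)·I) v_1 = (0, 0, 0, 0, 0)ᵀ = 0. ✓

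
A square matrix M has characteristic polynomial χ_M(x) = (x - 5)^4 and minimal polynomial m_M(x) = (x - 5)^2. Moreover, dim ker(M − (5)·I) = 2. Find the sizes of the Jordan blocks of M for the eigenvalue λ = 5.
Block sizes for λ = 5: [2, 2]

Step 1 — from the characteristic polynomial, algebraic multiplicity of λ = 5 is 4. From dim ker(M − (5)·I) = 2, there are exactly 2 Jordan blocks for λ = 5.
Step 2 — from the minimal polynomial, the factor (x − 5)^2 tells us the largest block for λ = 5 has size 2.
Step 3 — with total size 4, 2 blocks, and largest block 2, the block sizes (in nonincreasing order) are [2, 2].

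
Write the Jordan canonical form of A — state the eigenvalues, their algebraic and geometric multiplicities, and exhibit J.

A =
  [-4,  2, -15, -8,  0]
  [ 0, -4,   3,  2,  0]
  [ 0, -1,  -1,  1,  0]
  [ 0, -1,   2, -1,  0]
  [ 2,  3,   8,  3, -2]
J_1(-4) ⊕ J_3(-2) ⊕ J_1(-2)

The characteristic polynomial is
  det(x·I − A) = x^5 + 12*x^4 + 56*x^3 + 128*x^2 + 144*x + 64 = (x + 2)^4*(x + 4)

Eigenvalues and multiplicities (the geometric multiplicity of λ is n − rank(A − λI), which equals the number of Jordan blocks for λ):
  λ = -4: algebraic multiplicity = 1, geometric multiplicity = 1
  λ = -2: algebraic multiplicity = 4, geometric multiplicity = 2

Determining the block sizes for each eigenvalue:
  λ = -4: one block (gm = 1), so the single block has size am = 1 → block sizes [1]
  λ = -2: with am = 4 and gm = 2, the partition is not yet determined (e.g. several partitions of 4 into 2 parts exist). Let N = A − (-2)·I. Computing rank(N^1) = 3, rank(N^2) = 2, rank(N^3) = 1; the number of blocks of size ≥ j is rank(N^{j−1}) − rank(N^j), giving [2, 1, 1]. So we have 1 block(s) of size 3, 1 block(s) of size 1 → block sizes [3, 1]

Assembling the blocks gives a Jordan form
J =
  [-4,  0,  0,  0,  0]
  [ 0, -2,  1,  0,  0]
  [ 0,  0, -2,  1,  0]
  [ 0,  0,  0, -2,  0]
  [ 0,  0,  0,  0, -2]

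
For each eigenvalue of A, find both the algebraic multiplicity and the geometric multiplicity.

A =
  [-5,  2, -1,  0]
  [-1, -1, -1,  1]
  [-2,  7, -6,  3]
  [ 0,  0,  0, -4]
λ = -4: alg = 4, geom = 2

Step 1 — factor the characteristic polynomial to read off the algebraic multiplicities:
  χ_A(x) = (x + 4)^4

Step 2 — compute geometric multiplicities via the rank-nullity identity g(λ) = n − rank(A − λI):
  rank(A − (-4)·I) = 2, so dim ker(A − (-4)·I) = n − 2 = 2

Summary:
  λ = -4: algebraic multiplicity = 4, geometric multiplicity = 2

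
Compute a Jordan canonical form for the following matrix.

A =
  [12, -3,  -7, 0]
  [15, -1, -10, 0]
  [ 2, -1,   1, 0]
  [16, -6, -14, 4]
J_3(4) ⊕ J_1(4)

The characteristic polynomial is
  det(x·I − A) = x^4 - 16*x^3 + 96*x^2 - 256*x + 256 = (x - 4)^4

Eigenvalues and multiplicities (the geometric multiplicity of λ is n − rank(A − λI), which equals the number of Jordan blocks for λ):
  λ = 4: algebraic multiplicity = 4, geometric multiplicity = 2

Determining the block sizes for each eigenvalue:
  λ = 4: with am = 4 and gm = 2, the partition is not yet determined (e.g. several partitions of 4 into 2 parts exist). Let N = A − (4)·I. Computing rank(N^1) = 2, rank(N^2) = 1, rank(N^3) = 0; the number of blocks of size ≥ j is rank(N^{j−1}) − rank(N^j), giving [2, 1, 1]. So we have 1 block(s) of size 3, 1 block(s) of size 1 → block sizes [3, 1]

Assembling the blocks gives a Jordan form
J =
  [4, 1, 0, 0]
  [0, 4, 1, 0]
  [0, 0, 4, 0]
  [0, 0, 0, 4]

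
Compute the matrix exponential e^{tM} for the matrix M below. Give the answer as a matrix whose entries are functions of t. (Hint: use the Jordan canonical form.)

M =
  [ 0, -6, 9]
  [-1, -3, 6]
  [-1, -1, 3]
e^{tM} =
  [1 - 3*t^2/2, 9*t^2/2 - 6*t, -9*t^2/2 + 9*t]
  [-3*t^2/2 - t, 9*t^2/2 - 3*t + 1, -9*t^2/2 + 6*t]
  [-t^2 - t, 3*t^2 - t, -3*t^2 + 3*t + 1]

Strategy: write M = P · J · P⁻¹ where J is a Jordan canonical form, so e^{tM} = P · e^{tJ} · P⁻¹, and e^{tJ} can be computed block-by-block.

M has Jordan form
J =
  [0, 1, 0]
  [0, 0, 1]
  [0, 0, 0]
(up to reordering of blocks).

Per-block formulas:
  For a 3×3 Jordan block J_3(0): exp(t · J_3(0)) = e^(0t)·(I + t·N + (t^2/2)·N^2), where N is the 3×3 nilpotent shift.

After assembling e^{tJ} and conjugating by P, we get:

e^{tM} =
  [1 - 3*t^2/2, 9*t^2/2 - 6*t, -9*t^2/2 + 9*t]
  [-3*t^2/2 - t, 9*t^2/2 - 3*t + 1, -9*t^2/2 + 6*t]
  [-t^2 - t, 3*t^2 - t, -3*t^2 + 3*t + 1]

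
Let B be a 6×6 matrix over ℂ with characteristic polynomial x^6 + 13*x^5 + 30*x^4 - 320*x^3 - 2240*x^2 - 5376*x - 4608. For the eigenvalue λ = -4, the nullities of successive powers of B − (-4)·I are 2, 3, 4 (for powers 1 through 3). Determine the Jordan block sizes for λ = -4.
Block sizes for λ = -4: [3, 1]

From the dimensions of kernels of powers, the number of Jordan blocks of size at least j is d_j − d_{j−1} where d_j = dim ker(N^j) (with d_0 = 0). Computing the differences gives [2, 1, 1].
The number of blocks of size exactly k is (#blocks of size ≥ k) − (#blocks of size ≥ k + 1), so the partition is: 1 block(s) of size 1, 1 block(s) of size 3.
In nonincreasing order the block sizes are [3, 1].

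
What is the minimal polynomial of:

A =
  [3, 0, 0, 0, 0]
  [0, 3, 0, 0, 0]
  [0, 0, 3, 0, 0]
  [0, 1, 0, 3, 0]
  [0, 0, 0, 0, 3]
x^2 - 6*x + 9

The characteristic polynomial is χ_A(x) = (x - 3)^5, so the eigenvalues are known. The minimal polynomial is
  m_A(x) = Π_λ (x − λ)^{k_λ}
where k_λ is the size of the *largest* Jordan block for λ (equivalently, the smallest k with (A − λI)^k v = 0 for every generalised eigenvector v of λ).

  λ = 3: largest Jordan block has size 2, contributing (x − 3)^2

So m_A(x) = (x - 3)^2 = x^2 - 6*x + 9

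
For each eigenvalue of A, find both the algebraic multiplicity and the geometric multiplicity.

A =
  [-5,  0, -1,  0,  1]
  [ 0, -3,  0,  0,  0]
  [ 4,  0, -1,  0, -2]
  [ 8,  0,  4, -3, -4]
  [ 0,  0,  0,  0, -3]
λ = -3: alg = 5, geom = 4

Step 1 — factor the characteristic polynomial to read off the algebraic multiplicities:
  χ_A(x) = (x + 3)^5

Step 2 — compute geometric multiplicities via the rank-nullity identity g(λ) = n − rank(A − λI):
  rank(A − (-3)·I) = 1, so dim ker(A − (-3)·I) = n − 1 = 4

Summary:
  λ = -3: algebraic multiplicity = 5, geometric multiplicity = 4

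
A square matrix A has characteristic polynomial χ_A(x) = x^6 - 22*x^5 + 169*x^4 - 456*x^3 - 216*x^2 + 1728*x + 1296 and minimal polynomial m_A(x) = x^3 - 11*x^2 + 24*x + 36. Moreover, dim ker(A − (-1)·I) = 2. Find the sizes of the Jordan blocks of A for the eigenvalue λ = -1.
Block sizes for λ = -1: [1, 1]

Step 1 — from the characteristic polynomial, algebraic multiplicity of λ = -1 is 2. From dim ker(A − (-1)·I) = 2, there are exactly 2 Jordan blocks for λ = -1.
Step 2 — from the minimal polynomial, the factor (x + 1) tells us the largest block for λ = -1 has size 1.
Step 3 — with total size 2, 2 blocks, and largest block 1, the block sizes (in nonincreasing order) are [1, 1].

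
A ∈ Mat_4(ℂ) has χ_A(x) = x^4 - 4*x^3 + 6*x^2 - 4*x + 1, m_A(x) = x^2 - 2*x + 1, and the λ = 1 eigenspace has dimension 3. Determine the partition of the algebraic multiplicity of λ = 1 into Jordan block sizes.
Block sizes for λ = 1: [2, 1, 1]

Step 1 — from the characteristic polynomial, algebraic multiplicity of λ = 1 is 4. From dim ker(A − (1)·I) = 3, there are exactly 3 Jordan blocks for λ = 1.
Step 2 — from the minimal polynomial, the factor (x − 1)^2 tells us the largest block for λ = 1 has size 2.
Step 3 — with total size 4, 3 blocks, and largest block 2, the block sizes (in nonincreasing order) are [2, 1, 1].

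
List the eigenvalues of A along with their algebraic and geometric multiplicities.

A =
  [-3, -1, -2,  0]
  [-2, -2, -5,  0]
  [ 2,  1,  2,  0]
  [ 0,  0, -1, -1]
λ = -1: alg = 4, geom = 2

Step 1 — factor the characteristic polynomial to read off the algebraic multiplicities:
  χ_A(x) = (x + 1)^4

Step 2 — compute geometric multiplicities via the rank-nullity identity g(λ) = n − rank(A − λI):
  rank(A − (-1)·I) = 2, so dim ker(A − (-1)·I) = n − 2 = 2

Summary:
  λ = -1: algebraic multiplicity = 4, geometric multiplicity = 2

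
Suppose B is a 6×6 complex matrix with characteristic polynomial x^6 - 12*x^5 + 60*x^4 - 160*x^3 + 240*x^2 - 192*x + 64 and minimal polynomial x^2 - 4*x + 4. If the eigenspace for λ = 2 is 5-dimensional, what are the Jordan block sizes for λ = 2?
Block sizes for λ = 2: [2, 1, 1, 1, 1]

Step 1 — from the characteristic polynomial, algebraic multiplicity of λ = 2 is 6. From dim ker(B − (2)·I) = 5, there are exactly 5 Jordan blocks for λ = 2.
Step 2 — from the minimal polynomial, the factor (x − 2)^2 tells us the largest block for λ = 2 has size 2.
Step 3 — with total size 6, 5 blocks, and largest block 2, the block sizes (in nonincreasing order) are [2, 1, 1, 1, 1].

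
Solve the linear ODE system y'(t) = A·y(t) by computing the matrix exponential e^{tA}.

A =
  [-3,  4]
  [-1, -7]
e^{tA} =
  [2*t*exp(-5*t) + exp(-5*t), 4*t*exp(-5*t)]
  [-t*exp(-5*t), -2*t*exp(-5*t) + exp(-5*t)]

Strategy: write A = P · J · P⁻¹ where J is a Jordan canonical form, so e^{tA} = P · e^{tJ} · P⁻¹, and e^{tJ} can be computed block-by-block.

A has Jordan form
J =
  [-5,  1]
  [ 0, -5]
(up to reordering of blocks).

Per-block formulas:
  For a 2×2 Jordan block J_2(-5): exp(t · J_2(-5)) = e^(-5t)·(I + t·N), where N is the 2×2 nilpotent shift.

After assembling e^{tJ} and conjugating by P, we get:

e^{tA} =
  [2*t*exp(-5*t) + exp(-5*t), 4*t*exp(-5*t)]
  [-t*exp(-5*t), -2*t*exp(-5*t) + exp(-5*t)]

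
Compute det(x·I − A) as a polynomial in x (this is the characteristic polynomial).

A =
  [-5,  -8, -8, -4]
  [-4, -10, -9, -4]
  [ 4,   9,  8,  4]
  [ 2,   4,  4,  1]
x^4 + 6*x^3 + 12*x^2 + 10*x + 3

Expanding det(x·I − A) (e.g. by cofactor expansion or by noting that A is similar to its Jordan form J, which has the same characteristic polynomial as A) gives
  χ_A(x) = x^4 + 6*x^3 + 12*x^2 + 10*x + 3
which factors as (x + 1)^3*(x + 3). The eigenvalues (with algebraic multiplicities) are λ = -3 with multiplicity 1, λ = -1 with multiplicity 3.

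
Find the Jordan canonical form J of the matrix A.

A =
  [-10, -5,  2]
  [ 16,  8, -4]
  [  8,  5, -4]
J_2(-2) ⊕ J_1(-2)

The characteristic polynomial is
  det(x·I − A) = x^3 + 6*x^2 + 12*x + 8 = (x + 2)^3

Eigenvalues and multiplicities (the geometric multiplicity of λ is n − rank(A − λI), which equals the number of Jordan blocks for λ):
  λ = -2: algebraic multiplicity = 3, geometric multiplicity = 2

Determining the block sizes for each eigenvalue:
  λ = -2: 2 blocks summing to 3 forces exactly one block of size 2 and the rest size 1 → block sizes [2, 1]

Assembling the blocks gives a Jordan form
J =
  [-2,  1,  0]
  [ 0, -2,  0]
  [ 0,  0, -2]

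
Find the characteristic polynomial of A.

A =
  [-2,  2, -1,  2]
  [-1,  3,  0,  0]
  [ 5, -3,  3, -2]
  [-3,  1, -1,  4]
x^4 - 8*x^3 + 24*x^2 - 32*x + 16

Expanding det(x·I − A) (e.g. by cofactor expansion or by noting that A is similar to its Jordan form J, which has the same characteristic polynomial as A) gives
  χ_A(x) = x^4 - 8*x^3 + 24*x^2 - 32*x + 16
which factors as (x - 2)^4. The eigenvalues (with algebraic multiplicities) are λ = 2 with multiplicity 4.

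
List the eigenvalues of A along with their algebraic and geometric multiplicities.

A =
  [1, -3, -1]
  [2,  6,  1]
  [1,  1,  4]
λ = 3: alg = 1, geom = 1; λ = 4: alg = 2, geom = 1

Step 1 — factor the characteristic polynomial to read off the algebraic multiplicities:
  χ_A(x) = (x - 4)^2*(x - 3)

Step 2 — compute geometric multiplicities via the rank-nullity identity g(λ) = n − rank(A − λI):
  rank(A − (3)·I) = 2, so dim ker(A − (3)·I) = n − 2 = 1
  rank(A − (4)·I) = 2, so dim ker(A − (4)·I) = n − 2 = 1

Summary:
  λ = 3: algebraic multiplicity = 1, geometric multiplicity = 1
  λ = 4: algebraic multiplicity = 2, geometric multiplicity = 1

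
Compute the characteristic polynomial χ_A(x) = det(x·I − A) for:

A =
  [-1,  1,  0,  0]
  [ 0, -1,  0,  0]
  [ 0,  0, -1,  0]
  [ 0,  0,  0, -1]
x^4 + 4*x^3 + 6*x^2 + 4*x + 1

Expanding det(x·I − A) (e.g. by cofactor expansion or by noting that A is similar to its Jordan form J, which has the same characteristic polynomial as A) gives
  χ_A(x) = x^4 + 4*x^3 + 6*x^2 + 4*x + 1
which factors as (x + 1)^4. The eigenvalues (with algebraic multiplicities) are λ = -1 with multiplicity 4.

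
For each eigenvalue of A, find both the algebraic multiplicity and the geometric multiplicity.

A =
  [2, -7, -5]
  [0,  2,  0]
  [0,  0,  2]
λ = 2: alg = 3, geom = 2

Step 1 — factor the characteristic polynomial to read off the algebraic multiplicities:
  χ_A(x) = (x - 2)^3

Step 2 — compute geometric multiplicities via the rank-nullity identity g(λ) = n − rank(A − λI):
  rank(A − (2)·I) = 1, so dim ker(A − (2)·I) = n − 1 = 2

Summary:
  λ = 2: algebraic multiplicity = 3, geometric multiplicity = 2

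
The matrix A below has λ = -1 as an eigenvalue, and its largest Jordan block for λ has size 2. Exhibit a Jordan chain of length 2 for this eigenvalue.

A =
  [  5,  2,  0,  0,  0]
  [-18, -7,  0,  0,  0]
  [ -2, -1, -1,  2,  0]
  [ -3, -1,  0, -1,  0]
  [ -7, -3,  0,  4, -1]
A Jordan chain for λ = -1 of length 2:
v_1 = (6, -18, -2, -3, -7)ᵀ
v_2 = (1, 0, 0, 0, 0)ᵀ

Let N = A − (-1)·I. We want v_2 with N^2 v_2 = 0 but N^1 v_2 ≠ 0; then v_{j-1} := N · v_j for j = 2, …, 2.

Pick v_2 = (1, 0, 0, 0, 0)ᵀ.
Then v_1 = N · v_2 = (6, -18, -2, -3, -7)ᵀ.

Sanity check: (A − (-1)·I) v_1 = (0, 0, 0, 0, 0)ᵀ = 0. ✓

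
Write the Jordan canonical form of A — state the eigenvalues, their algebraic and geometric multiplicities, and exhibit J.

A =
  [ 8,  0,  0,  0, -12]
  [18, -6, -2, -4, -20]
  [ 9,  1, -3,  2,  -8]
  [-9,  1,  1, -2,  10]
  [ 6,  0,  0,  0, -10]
J_1(-4) ⊕ J_1(-4) ⊕ J_1(-4) ⊕ J_1(-3) ⊕ J_1(2)

The characteristic polynomial is
  det(x·I − A) = x^5 + 13*x^4 + 54*x^3 + 40*x^2 - 224*x - 384 = (x - 2)*(x + 3)*(x + 4)^3

Eigenvalues and multiplicities (the geometric multiplicity of λ is n − rank(A − λI), which equals the number of Jordan blocks for λ):
  λ = -4: algebraic multiplicity = 3, geometric multiplicity = 3
  λ = -3: algebraic multiplicity = 1, geometric multiplicity = 1
  λ = 2: algebraic multiplicity = 1, geometric multiplicity = 1

Determining the block sizes for each eigenvalue:
  λ = -4: gm = am = 3, so every block has size 1 → block sizes [1, 1, 1]
  λ = -3: one block (gm = 1), so the single block has size am = 1 → block sizes [1]
  λ = 2: one block (gm = 1), so the single block has size am = 1 → block sizes [1]

Assembling the blocks gives a Jordan form
J =
  [-4,  0,  0,  0, 0]
  [ 0, -4,  0,  0, 0]
  [ 0,  0, -4,  0, 0]
  [ 0,  0,  0, -3, 0]
  [ 0,  0,  0,  0, 2]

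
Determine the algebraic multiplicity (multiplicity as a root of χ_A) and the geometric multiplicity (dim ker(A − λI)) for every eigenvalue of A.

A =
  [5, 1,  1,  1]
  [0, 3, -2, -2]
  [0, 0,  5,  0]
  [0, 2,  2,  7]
λ = 5: alg = 4, geom = 3

Step 1 — factor the characteristic polynomial to read off the algebraic multiplicities:
  χ_A(x) = (x - 5)^4

Step 2 — compute geometric multiplicities via the rank-nullity identity g(λ) = n − rank(A − λI):
  rank(A − (5)·I) = 1, so dim ker(A − (5)·I) = n − 1 = 3

Summary:
  λ = 5: algebraic multiplicity = 4, geometric multiplicity = 3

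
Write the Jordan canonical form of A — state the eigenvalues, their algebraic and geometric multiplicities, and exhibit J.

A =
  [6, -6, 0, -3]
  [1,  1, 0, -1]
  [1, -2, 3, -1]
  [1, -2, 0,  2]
J_2(3) ⊕ J_1(3) ⊕ J_1(3)

The characteristic polynomial is
  det(x·I − A) = x^4 - 12*x^3 + 54*x^2 - 108*x + 81 = (x - 3)^4

Eigenvalues and multiplicities (the geometric multiplicity of λ is n − rank(A − λI), which equals the number of Jordan blocks for λ):
  λ = 3: algebraic multiplicity = 4, geometric multiplicity = 3

Determining the block sizes for each eigenvalue:
  λ = 3: 3 blocks summing to 4 forces exactly one block of size 2 and the rest size 1 → block sizes [2, 1, 1]

Assembling the blocks gives a Jordan form
J =
  [3, 1, 0, 0]
  [0, 3, 0, 0]
  [0, 0, 3, 0]
  [0, 0, 0, 3]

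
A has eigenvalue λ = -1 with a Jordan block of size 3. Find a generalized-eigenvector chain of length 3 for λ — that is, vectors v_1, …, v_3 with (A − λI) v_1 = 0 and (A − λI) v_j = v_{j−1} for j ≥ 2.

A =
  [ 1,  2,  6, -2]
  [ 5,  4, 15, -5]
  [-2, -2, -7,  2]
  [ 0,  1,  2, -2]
A Jordan chain for λ = -1 of length 3:
v_1 = (2, 5, -2, 1)ᵀ
v_2 = (2, 5, -2, 0)ᵀ
v_3 = (1, 0, 0, 0)ᵀ

Let N = A − (-1)·I. We want v_3 with N^3 v_3 = 0 but N^2 v_3 ≠ 0; then v_{j-1} := N · v_j for j = 3, …, 2.

Pick v_3 = (1, 0, 0, 0)ᵀ.
Then v_2 = N · v_3 = (2, 5, -2, 0)ᵀ.
Then v_1 = N · v_2 = (2, 5, -2, 1)ᵀ.

Sanity check: (A − (-1)·I) v_1 = (0, 0, 0, 0)ᵀ = 0. ✓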